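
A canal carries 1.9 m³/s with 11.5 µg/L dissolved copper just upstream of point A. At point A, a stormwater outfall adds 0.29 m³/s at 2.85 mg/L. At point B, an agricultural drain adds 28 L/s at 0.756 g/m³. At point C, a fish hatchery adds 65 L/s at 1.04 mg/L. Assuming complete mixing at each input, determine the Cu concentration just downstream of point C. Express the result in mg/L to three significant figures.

0.410 mg/L

11.5 µg/L = 0.0115 mg/L.
After input A: C = (1.9·0.0115 + 0.29·2.85) / 2.19 = 0.3874 mg/L.
28 L/s = 0.028 m³/s.
After input B: C = (2.19·0.3874 + 0.028·0.756) / 2.218 = 0.392 mg/L.
65 L/s = 0.065 m³/s.
After input C: C = (2.218·0.392 + 0.065·1.04) / 2.283 = 0.4105 mg/L.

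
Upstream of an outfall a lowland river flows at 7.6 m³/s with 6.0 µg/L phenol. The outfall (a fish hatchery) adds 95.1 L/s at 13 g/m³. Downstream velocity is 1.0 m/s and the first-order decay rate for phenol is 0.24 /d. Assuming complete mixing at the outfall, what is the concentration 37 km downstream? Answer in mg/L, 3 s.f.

0.150 mg/L

95.1 L/s = 0.0951 m³/s.
6.0 µg/L = 0.006 mg/L.
After complete mixing, C₀ = (0.0951·13 + 7.6·0.006) / 7.695 = 0.1666 mg/L.
Travel time t = 3.7e+04 m / 1.0 m/s = 3.7e+04 s = 0.4282 d.
C = 0.1666·exp(−0.24·0.4282) = 0.1666·0.9023 = 0.1503 mg/L.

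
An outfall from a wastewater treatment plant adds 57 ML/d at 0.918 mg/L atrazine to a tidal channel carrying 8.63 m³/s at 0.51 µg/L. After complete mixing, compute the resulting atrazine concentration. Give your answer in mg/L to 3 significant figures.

57 ML/d = 0.6597 m³/s.
0.51 µg/L = 0.00051 mg/L.
Flow-weighted mixing gives C = (0.6597·0.918 + 8.63·0.00051) / (0.6597 + 8.63) = 0.61/9.29 = 0.06567 mg/L.

0.0657 mg/L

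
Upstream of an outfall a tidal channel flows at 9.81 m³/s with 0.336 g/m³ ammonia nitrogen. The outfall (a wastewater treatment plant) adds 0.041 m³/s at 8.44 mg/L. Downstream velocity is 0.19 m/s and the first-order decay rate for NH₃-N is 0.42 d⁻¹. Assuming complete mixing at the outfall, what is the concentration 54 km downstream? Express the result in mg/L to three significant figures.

After complete mixing, C₀ = (0.041·8.44 + 9.81·0.336) / 9.851 = 0.3697 mg/L.
Travel time t = 5.4e+04 m / 0.19 m/s = 2.842e+05 s = 3.289 d.
C = 0.3697·exp(−0.42·3.289) = 0.3697·0.2512 = 0.09287 mg/L.

0.0929 mg/L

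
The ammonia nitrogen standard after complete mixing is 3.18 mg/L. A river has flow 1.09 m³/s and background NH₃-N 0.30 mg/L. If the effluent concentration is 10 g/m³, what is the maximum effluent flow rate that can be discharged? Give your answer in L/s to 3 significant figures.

Mass balance at complete mixing: C_std·(Q_w + Q_r) = Q_w·C_e + Q_r·C_b.
Rearranging, Q_w = Q_r·(C_std − C_b)/(C_e − C_std) = 1.09·(3.18 − 0.3) / (10 − 3.18) = 0.4603 m³/s.
= 460.3 L/s.

460 L/s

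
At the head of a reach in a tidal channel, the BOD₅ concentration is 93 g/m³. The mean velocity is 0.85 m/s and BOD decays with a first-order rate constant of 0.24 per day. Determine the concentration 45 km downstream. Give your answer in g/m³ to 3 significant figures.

80.3 g/m³

Travel time t = 45 km / 0.85 m/s = 4.5e+04/0.85 = 5.294e+04 s = 0.6127 d.
First-order decay: C = 93·exp(−0.24·0.6127) = 93·0.8632 = 80.28 g/m³.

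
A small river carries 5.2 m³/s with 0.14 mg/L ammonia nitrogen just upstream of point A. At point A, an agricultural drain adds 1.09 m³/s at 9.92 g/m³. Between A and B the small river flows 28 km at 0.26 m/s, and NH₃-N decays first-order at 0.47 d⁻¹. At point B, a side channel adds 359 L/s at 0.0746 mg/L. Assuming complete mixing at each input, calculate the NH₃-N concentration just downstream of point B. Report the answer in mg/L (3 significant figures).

After input A: C = (5.2·0.14 + 1.09·9.92) / 6.29 = 1.835 mg/L.
Over the 28 km reach to input B (t = 1.077e+05 s = 1.246 d), decay gives C = 1.835·exp(−0.47·1.246) = 1.021 mg/L.
359 L/s = 0.359 m³/s.
After input B: C = (6.29·1.021 + 0.359·0.0746) / 6.649 = 0.9702 mg/L.

0.970 mg/L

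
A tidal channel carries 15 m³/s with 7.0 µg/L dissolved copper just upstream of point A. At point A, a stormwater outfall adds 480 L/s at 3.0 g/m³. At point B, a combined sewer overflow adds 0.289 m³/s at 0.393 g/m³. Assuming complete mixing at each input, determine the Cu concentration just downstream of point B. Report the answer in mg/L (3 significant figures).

7.0 µg/L = 0.007 mg/L.
480 L/s = 0.48 m³/s.
After input A: C = (15·0.007 + 0.48·3) / 15.48 = 0.09981 mg/L.
After input B: C = (15.48·0.09981 + 0.289·0.393) / 15.77 = 0.1052 mg/L.

0.105 mg/L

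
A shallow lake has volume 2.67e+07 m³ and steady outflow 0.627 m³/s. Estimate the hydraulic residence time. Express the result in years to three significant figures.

1.35 yr

Q = 0.627 m³/s × 3.156e+07 s/yr = 1.979e+07 m³/yr.
Hydraulic residence time τ = V/Q = 2.67e+07/1.979e+07 = 1.349 yr.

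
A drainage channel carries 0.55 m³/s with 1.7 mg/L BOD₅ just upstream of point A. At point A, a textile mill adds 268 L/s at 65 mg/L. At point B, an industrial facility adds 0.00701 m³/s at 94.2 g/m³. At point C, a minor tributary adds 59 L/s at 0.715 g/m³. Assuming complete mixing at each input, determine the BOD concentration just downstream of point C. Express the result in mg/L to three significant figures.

21.6 mg/L

268 L/s = 0.268 m³/s.
After input A: C = (0.55·1.7 + 0.268·65) / 0.818 = 22.44 mg/L.
After input B: C = (0.818·22.44 + 0.00701·94.2) / 0.825 = 23.05 mg/L.
59 L/s = 0.059 m³/s.
After input C: C = (0.825·23.05 + 0.059·0.715) / 0.884 = 21.56 mg/L.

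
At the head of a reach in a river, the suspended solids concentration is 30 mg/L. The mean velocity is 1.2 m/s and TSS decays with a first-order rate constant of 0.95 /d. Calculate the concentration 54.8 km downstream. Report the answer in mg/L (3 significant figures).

Travel time t = 54.8 km / 1.2 m/s = 5.48e+04/1.2 = 4.567e+04 s = 0.5285 d.
First-order decay: C = 30·exp(−0.95·0.5285) = 30·0.6052 = 18.16 mg/L.

18.2 mg/L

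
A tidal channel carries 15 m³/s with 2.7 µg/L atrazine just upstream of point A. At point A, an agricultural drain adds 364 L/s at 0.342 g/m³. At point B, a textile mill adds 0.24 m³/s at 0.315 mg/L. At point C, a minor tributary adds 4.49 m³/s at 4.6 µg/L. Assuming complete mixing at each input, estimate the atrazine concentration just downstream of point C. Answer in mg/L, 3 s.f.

0.0130 mg/L

2.7 µg/L = 0.0027 mg/L.
364 L/s = 0.364 m³/s.
After input A: C = (15·0.0027 + 0.364·0.342) / 15.36 = 0.01074 mg/L.
After input B: C = (15.36·0.01074 + 0.24·0.315) / 15.6 = 0.01542 mg/L.
4.6 µg/L = 0.0046 mg/L.
After input C: C = (15.6·0.01542 + 4.49·0.0046) / 20.09 = 0.013 mg/L.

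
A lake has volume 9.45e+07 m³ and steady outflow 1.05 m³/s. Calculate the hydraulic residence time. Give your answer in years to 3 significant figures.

2.85 yr

Q = 1.05 m³/s × 3.156e+07 s/yr = 3.314e+07 m³/yr.
Hydraulic residence time τ = V/Q = 9.45e+07/3.314e+07 = 2.852 yr.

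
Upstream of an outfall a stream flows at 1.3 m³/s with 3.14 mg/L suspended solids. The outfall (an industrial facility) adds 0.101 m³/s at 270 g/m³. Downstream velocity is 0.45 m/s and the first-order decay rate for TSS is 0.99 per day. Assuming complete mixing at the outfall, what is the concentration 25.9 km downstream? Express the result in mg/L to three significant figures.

11.6 mg/L

After complete mixing, C₀ = (0.101·270 + 1.3·3.14) / 1.401 = 22.38 mg/L.
Travel time t = 2.59e+04 m / 0.45 m/s = 5.756e+04 s = 0.6662 d.
C = 22.38·exp(−0.99·0.6662) = 22.38·0.5171 = 11.57 mg/L.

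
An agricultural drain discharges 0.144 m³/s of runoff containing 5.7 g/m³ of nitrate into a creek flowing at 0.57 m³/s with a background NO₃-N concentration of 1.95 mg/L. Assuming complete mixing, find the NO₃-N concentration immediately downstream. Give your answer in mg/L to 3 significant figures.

Conservation of mass across the mixing zone: C = (0.144·5.7 + 0.57·1.95) / (0.144 + 0.57) = 1.932/0.714 = 2.706 mg/L.

2.71 mg/L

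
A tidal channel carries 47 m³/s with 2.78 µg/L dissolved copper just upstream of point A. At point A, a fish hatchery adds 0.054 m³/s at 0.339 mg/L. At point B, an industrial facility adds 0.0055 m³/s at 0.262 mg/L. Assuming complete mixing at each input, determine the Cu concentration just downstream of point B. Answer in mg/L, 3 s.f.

2.78 µg/L = 0.00278 mg/L.
After input A: C = (47·0.00278 + 0.054·0.339) / 47.05 = 0.003166 mg/L.
After input B: C = (47.05·0.003166 + 0.0055·0.262) / 47.06 = 0.003196 mg/L.

0.00320 mg/L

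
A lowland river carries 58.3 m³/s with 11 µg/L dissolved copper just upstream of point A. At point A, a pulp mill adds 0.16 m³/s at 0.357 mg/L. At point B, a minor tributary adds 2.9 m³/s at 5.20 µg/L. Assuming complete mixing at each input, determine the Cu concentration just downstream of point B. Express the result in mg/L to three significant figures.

11 µg/L = 0.011 mg/L.
After input A: C = (58.3·0.011 + 0.16·0.357) / 58.46 = 0.01195 mg/L.
5.20 µg/L = 0.0052 mg/L.
After input B: C = (58.46·0.01195 + 2.9·0.0052) / 61.36 = 0.01163 mg/L.

0.0116 mg/L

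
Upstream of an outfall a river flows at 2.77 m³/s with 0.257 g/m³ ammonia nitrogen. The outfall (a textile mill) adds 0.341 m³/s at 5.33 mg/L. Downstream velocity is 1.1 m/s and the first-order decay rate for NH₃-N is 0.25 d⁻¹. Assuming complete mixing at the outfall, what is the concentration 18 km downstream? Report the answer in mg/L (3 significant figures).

0.775 mg/L

After complete mixing, C₀ = (0.341·5.33 + 2.77·0.257) / 3.111 = 0.8131 mg/L.
Travel time t = 1.8e+04 m / 1.1 m/s = 1.636e+04 s = 0.1894 d.
C = 0.8131·exp(−0.25·0.1894) = 0.8131·0.9538 = 0.7755 mg/L.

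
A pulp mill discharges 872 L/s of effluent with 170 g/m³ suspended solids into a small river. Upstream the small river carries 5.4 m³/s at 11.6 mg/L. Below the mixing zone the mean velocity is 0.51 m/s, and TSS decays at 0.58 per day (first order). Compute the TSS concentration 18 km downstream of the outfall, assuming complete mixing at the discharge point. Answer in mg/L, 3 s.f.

26.5 mg/L

872 L/s = 0.872 m³/s.
After complete mixing, C₀ = (0.872·170 + 5.4·11.6) / 6.272 = 33.62 mg/L.
Travel time t = 1.8e+04 m / 0.51 m/s = 3.529e+04 s = 0.4085 d.
C = 33.62·exp(−0.58·0.4085) = 33.62·0.789 = 26.53 mg/L.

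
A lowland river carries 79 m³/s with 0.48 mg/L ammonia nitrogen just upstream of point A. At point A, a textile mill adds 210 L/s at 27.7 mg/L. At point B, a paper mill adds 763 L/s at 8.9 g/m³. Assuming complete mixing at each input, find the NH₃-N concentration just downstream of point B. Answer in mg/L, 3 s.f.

210 L/s = 0.21 m³/s.
After input A: C = (79·0.48 + 0.21·27.7) / 79.21 = 0.5522 mg/L.
763 L/s = 0.763 m³/s.
After input B: C = (79.21·0.5522 + 0.763·8.9) / 79.97 = 0.6318 mg/L.

0.632 mg/L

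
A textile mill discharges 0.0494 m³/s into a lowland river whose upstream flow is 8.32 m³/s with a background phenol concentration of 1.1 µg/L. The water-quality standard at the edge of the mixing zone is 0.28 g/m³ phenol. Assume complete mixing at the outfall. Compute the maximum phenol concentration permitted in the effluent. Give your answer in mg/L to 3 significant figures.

1.1 µg/L = 0.0011 mg/L.
Mass balance: 0.28·8.369 = 0.0494·Cₑ + 8.32·0.0011.
Cₑ = (2.343 − 0.009152) / 0.0494 = 47.25 mg/L.

47.3 mg/L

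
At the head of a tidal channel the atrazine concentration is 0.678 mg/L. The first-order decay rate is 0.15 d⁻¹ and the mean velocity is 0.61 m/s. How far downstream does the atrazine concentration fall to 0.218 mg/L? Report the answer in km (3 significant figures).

399 km

From C = C₀·e^(−kt), t = ln(C₀/C)/k = ln(0.678/0.218)/0.15 = 1.135/0.15 = 7.564 d.
Distance = v·t = 0.61 m/s × 6.536e+05 s = 3.987e+05 m = 398.7 km.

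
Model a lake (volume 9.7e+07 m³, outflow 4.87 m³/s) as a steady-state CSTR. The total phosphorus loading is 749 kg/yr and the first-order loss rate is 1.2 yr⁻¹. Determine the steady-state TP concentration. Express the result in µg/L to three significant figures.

Outflow Q = 4.87 m³/s × 3.156e+07 s/yr = 1.537e+08 m³/yr.
Steady-state CSTR mass balance: W = Q·C + k·V·C, so C = W/(Q + kV).
Q + kV = 1.537e+08 + 1.2·9.7e+07 = 2.701e+08 m³/yr.
C = 749/2.701e+08 = 2.773e-06 kg/m³ = 0.002773 mg/L = 2.773 µg/L.

2.77 µg/L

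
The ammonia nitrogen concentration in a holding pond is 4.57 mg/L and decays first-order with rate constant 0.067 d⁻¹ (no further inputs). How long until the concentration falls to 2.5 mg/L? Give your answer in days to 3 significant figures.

t = ln(C₀/C)/k = ln(4.57/2.5)/0.067 = 0.6032/0.067 = 9.003 d.

9.00 d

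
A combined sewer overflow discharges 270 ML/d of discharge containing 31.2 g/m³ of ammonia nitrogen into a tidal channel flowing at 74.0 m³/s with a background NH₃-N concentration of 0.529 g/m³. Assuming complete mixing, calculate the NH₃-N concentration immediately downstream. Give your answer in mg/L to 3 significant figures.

270 ML/d = 3.125 m³/s.
Flow-weighted mixing gives C = (3.125·31.2 + 74·0.529) / (3.125 + 74) = 136.6/77.12 = 1.772 mg/L.

1.77 mg/L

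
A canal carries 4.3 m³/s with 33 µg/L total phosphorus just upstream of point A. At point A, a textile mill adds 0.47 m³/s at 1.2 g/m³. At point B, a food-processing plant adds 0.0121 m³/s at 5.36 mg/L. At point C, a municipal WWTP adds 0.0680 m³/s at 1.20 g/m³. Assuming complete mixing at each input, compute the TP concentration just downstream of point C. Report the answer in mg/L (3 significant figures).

33 µg/L = 0.033 mg/L.
After input A: C = (4.3·0.033 + 0.47·1.2) / 4.77 = 0.148 mg/L.
After input B: C = (4.77·0.148 + 0.0121·5.36) / 4.782 = 0.1612 mg/L.
After input C: C = (4.782·0.1612 + 0.068·1.2) / 4.85 = 0.1757 mg/L.

0.176 mg/L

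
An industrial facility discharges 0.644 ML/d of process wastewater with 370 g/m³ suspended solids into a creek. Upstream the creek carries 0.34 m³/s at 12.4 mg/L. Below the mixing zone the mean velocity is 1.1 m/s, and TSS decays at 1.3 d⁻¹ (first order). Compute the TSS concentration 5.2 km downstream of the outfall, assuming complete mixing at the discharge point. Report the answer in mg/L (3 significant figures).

0.644 ML/d = 0.007454 m³/s.
After complete mixing, C₀ = (0.007454·370 + 0.34·12.4) / 0.3475 = 20.07 mg/L.
Travel time t = 5200 m / 1.1 m/s = 4727 s = 0.05471 d.
C = 20.07·exp(−1.3·0.05471) = 20.07·0.9313 = 18.69 mg/L.

18.7 mg/L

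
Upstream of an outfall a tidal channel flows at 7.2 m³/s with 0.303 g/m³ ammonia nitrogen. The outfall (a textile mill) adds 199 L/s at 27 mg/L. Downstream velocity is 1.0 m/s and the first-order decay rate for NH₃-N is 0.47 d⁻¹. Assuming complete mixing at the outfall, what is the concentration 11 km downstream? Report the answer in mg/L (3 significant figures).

0.962 mg/L

199 L/s = 0.199 m³/s.
After complete mixing, C₀ = (0.199·27 + 7.2·0.303) / 7.399 = 1.021 mg/L.
Travel time t = 1.1e+04 m / 1.0 m/s = 1.1e+04 s = 0.1273 d.
C = 1.021·exp(−0.47·0.1273) = 1.021·0.9419 = 0.9617 mg/L.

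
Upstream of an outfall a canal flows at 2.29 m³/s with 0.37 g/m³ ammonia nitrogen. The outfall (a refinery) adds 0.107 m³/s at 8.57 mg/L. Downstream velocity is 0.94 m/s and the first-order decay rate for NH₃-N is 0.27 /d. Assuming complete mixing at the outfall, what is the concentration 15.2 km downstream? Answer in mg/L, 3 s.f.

After complete mixing, C₀ = (0.107·8.57 + 2.29·0.37) / 2.397 = 0.736 mg/L.
Travel time t = 1.52e+04 m / 0.94 m/s = 1.617e+04 s = 0.1872 d.
C = 0.736·exp(−0.27·0.1872) = 0.736·0.9507 = 0.6998 mg/L.

0.700 mg/L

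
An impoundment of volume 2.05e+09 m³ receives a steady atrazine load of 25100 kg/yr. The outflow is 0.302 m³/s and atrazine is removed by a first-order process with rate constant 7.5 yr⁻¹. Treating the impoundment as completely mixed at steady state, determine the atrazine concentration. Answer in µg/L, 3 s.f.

1.63 µg/L

Outflow Q = 0.302 m³/s × 3.156e+07 s/yr = 9.53e+06 m³/yr.
Steady-state CSTR mass balance: W = Q·C + k·V·C, so C = W/(Q + kV).
Q + kV = 9.53e+06 + 7.5·2.05e+09 = 1.538e+10 m³/yr.
C = 25100/1.538e+10 = 1.632e-06 kg/m³ = 0.001632 mg/L = 1.632 µg/L.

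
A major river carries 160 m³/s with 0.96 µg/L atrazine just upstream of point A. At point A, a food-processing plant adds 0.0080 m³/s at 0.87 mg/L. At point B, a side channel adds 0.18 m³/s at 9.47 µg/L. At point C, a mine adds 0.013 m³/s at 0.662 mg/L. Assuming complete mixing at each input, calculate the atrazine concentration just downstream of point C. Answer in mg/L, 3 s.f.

0.00107 mg/L

0.96 µg/L = 0.00096 mg/L.
After input A: C = (160·0.00096 + 0.008·0.87) / 160 = 0.001003 mg/L.
9.47 µg/L = 0.00947 mg/L.
After input B: C = (160·0.001003 + 0.18·0.00947) / 160.2 = 0.001013 mg/L.
After input C: C = (160.2·0.001013 + 0.013·0.662) / 160.2 = 0.001067 mg/L.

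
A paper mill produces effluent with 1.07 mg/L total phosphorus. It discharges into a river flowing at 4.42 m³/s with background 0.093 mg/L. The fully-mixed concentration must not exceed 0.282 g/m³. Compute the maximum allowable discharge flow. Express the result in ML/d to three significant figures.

91.6 ML/d

Mass balance at complete mixing: C_std·(Q_w + Q_r) = Q_w·C_e + Q_r·C_b.
Rearranging, Q_w = Q_r·(C_std − C_b)/(C_e − C_std) = 4.42·(0.282 − 0.093) / (1.07 − 0.282) = 1.06 m³/s.
= 91.59 ML/d.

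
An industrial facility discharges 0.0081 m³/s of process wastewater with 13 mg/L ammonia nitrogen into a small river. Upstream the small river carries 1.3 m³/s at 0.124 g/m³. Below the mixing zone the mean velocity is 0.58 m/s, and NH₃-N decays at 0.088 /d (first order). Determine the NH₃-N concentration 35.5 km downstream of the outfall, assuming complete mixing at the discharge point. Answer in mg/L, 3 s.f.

After complete mixing, C₀ = (0.0081·13 + 1.3·0.124) / 1.308 = 0.2037 mg/L.
Travel time t = 3.55e+04 m / 0.58 m/s = 6.121e+04 s = 0.7084 d.
C = 0.2037·exp(−0.088·0.7084) = 0.2037·0.9396 = 0.1914 mg/L.

0.191 mg/L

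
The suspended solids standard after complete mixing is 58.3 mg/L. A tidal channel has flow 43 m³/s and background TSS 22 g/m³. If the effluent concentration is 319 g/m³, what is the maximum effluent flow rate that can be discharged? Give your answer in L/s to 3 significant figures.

5990 L/s

Mass balance at complete mixing: C_std·(Q_w + Q_r) = Q_w·C_e + Q_r·C_b.
Rearranging, Q_w = Q_r·(C_std − C_b)/(C_e − C_std) = 43·(58.3 − 22) / (319 − 58.3) = 5.987 m³/s.
= 5987 L/s.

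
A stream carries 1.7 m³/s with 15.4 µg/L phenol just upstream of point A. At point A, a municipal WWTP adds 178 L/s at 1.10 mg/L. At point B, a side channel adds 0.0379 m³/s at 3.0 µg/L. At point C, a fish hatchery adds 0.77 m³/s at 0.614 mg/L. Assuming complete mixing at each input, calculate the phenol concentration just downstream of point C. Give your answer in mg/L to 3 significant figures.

0.259 mg/L

15.4 µg/L = 0.0154 mg/L.
178 L/s = 0.178 m³/s.
After input A: C = (1.7·0.0154 + 0.178·1.1) / 1.878 = 0.1182 mg/L.
3.0 µg/L = 0.003 mg/L.
After input B: C = (1.878·0.1182 + 0.0379·0.003) / 1.916 = 0.1159 mg/L.
After input C: C = (1.916·0.1159 + 0.77·0.614) / 2.686 = 0.2587 mg/L.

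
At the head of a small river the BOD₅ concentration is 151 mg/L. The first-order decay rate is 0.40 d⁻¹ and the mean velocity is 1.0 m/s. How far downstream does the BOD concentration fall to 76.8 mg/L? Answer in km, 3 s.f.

From C = C₀·e^(−kt), t = ln(C₀/C)/k = ln(151/76.8)/0.40 = 0.6761/0.40 = 1.69 d.
Distance = v·t = 1.0 m/s × 1.46e+05 s = 1.46e+05 m = 146 km.

146 km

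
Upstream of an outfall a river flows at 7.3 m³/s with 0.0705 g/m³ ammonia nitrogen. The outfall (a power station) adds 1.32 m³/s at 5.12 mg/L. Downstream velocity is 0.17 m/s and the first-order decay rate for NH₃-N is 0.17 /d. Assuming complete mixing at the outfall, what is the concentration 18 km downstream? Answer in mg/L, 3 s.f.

After complete mixing, C₀ = (1.32·5.12 + 7.3·0.0705) / 8.62 = 0.8437 mg/L.
Travel time t = 1.8e+04 m / 0.17 m/s = 1.059e+05 s = 1.225 d.
C = 0.8437·exp(−0.17·1.225) = 0.8437·0.8119 = 0.6851 mg/L.

0.685 mg/L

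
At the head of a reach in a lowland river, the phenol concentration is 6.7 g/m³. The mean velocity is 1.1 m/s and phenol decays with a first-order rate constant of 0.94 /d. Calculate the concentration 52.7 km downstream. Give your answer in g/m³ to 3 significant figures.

Travel time t = 52.7 km / 1.1 m/s = 5.27e+04/1.1 = 4.791e+04 s = 0.5545 d.
First-order decay: C = 6.7·exp(−0.94·0.5545) = 6.7·0.5938 = 3.978 g/m³.

3.98 g/m³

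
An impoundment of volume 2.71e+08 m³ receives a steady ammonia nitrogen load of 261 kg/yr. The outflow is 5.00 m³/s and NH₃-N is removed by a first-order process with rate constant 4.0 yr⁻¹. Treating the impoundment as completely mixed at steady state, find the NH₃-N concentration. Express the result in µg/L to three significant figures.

0.210 µg/L

Outflow Q = 5.00 m³/s × 3.156e+07 s/yr = 1.578e+08 m³/yr.
Steady-state CSTR mass balance: W = Q·C + k·V·C, so C = W/(Q + kV).
Q + kV = 1.578e+08 + 4.0·2.71e+08 = 1.242e+09 m³/yr.
C = 261/1.242e+09 = 2.102e-07 kg/m³ = 0.0002102 mg/L = 0.2102 µg/L.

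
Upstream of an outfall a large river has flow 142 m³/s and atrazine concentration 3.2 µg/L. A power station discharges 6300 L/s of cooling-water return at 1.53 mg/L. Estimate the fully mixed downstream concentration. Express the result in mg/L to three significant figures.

0.0681 mg/L

6300 L/s = 6.3 m³/s.
3.2 µg/L = 0.0032 mg/L.
Flow-weighted mixing gives C = (6.3·1.53 + 142·0.0032) / (6.3 + 142) = 10.09/148.3 = 0.06806 mg/L.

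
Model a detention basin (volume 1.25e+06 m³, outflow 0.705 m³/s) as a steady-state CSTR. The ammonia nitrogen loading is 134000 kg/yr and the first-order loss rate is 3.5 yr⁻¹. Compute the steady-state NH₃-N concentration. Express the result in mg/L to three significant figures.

5.03 mg/L

Outflow Q = 0.705 m³/s × 3.156e+07 s/yr = 2.225e+07 m³/yr.
Steady-state CSTR mass balance: W = Q·C + k·V·C, so C = W/(Q + kV).
Q + kV = 2.225e+07 + 3.5·1.25e+06 = 2.662e+07 m³/yr.
C = 134000/2.662e+07 = 0.005033 kg/m³ = 5.033 mg/L.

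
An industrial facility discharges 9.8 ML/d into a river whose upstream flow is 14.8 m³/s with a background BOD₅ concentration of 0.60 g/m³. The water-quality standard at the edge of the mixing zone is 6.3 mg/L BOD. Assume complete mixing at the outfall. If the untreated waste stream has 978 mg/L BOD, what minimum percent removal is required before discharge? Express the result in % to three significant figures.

9.8 ML/d = 0.1134 m³/s.
Mass balance: 6.3·14.91 = 0.1134·Cₑ + 14.8·0.6.
Cₑ = (93.95 − 8.88) / 0.1134 = 750 mg/L.
Required removal = 1 − 750/978 = 23.31 %.

23.3 %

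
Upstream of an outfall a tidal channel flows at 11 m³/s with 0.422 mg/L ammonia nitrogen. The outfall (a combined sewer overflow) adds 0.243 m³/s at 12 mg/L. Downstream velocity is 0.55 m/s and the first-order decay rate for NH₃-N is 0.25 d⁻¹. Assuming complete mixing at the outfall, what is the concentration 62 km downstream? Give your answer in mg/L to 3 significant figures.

After complete mixing, C₀ = (0.243·12 + 11·0.422) / 11.24 = 0.6722 mg/L.
Travel time t = 6.2e+04 m / 0.55 m/s = 1.127e+05 s = 1.305 d.
C = 0.6722·exp(−0.25·1.305) = 0.6722·0.7217 = 0.4851 mg/L.

0.485 mg/L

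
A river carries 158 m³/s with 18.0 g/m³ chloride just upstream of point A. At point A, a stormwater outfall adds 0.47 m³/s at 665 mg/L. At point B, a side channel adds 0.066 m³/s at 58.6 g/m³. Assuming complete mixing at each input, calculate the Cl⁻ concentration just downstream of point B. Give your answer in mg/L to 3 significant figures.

After input A: C = (158·18 + 0.47·665) / 158.5 = 19.92 mg/L.
After input B: C = (158.5·19.92 + 0.066·58.6) / 158.5 = 19.94 mg/L.

19.9 mg/L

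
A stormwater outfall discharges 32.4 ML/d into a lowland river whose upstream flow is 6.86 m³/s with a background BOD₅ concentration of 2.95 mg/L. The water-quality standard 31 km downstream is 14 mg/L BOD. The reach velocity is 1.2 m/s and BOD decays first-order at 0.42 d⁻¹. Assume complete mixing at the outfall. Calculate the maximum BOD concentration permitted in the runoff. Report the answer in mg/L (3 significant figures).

32.4 ML/d = 0.375 m³/s.
Travel time to the compliance point: t = 3.1e+04/1.2 = 2.583e+04 s = 0.299 d; decay factor exp(−0.42·0.299) = 0.882.
So the concentration just after mixing may be at most 14/0.882 = 15.87 mg/L.
Mass balance: 15.87·7.235 = 0.375·Cₑ + 6.86·2.95.
Cₑ = (114.8 − 20.24) / 0.375 = 252.3 mg/L.

252 mg/L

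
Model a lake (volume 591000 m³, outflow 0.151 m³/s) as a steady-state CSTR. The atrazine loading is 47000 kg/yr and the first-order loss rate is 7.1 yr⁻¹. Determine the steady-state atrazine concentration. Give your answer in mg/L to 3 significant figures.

5.24 mg/L

Outflow Q = 0.151 m³/s × 3.156e+07 s/yr = 4.765e+06 m³/yr.
Steady-state CSTR mass balance: W = Q·C + k·V·C, so C = W/(Q + kV).
Q + kV = 4.765e+06 + 7.1·591000 = 8.961e+06 m³/yr.
C = 47000/8.961e+06 = 0.005245 kg/m³ = 5.245 mg/L.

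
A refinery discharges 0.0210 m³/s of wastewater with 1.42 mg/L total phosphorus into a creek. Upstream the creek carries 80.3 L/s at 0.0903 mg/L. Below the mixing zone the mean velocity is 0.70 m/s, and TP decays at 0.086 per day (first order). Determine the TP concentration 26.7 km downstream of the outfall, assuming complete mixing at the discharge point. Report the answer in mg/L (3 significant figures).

0.352 mg/L

80.3 L/s = 0.0803 m³/s.
After complete mixing, C₀ = (0.021·1.42 + 0.0803·0.0903) / 0.1013 = 0.366 mg/L.
Travel time t = 2.67e+04 m / 0.70 m/s = 3.814e+04 s = 0.4415 d.
C = 0.366·exp(−0.086·0.4415) = 0.366·0.9627 = 0.3523 mg/L.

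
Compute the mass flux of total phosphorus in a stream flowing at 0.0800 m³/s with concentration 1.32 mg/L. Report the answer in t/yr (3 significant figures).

Mass flux = Q·C = 0.08 m³/s × 1.32 g/m³ = 0.1056 g/s.
= 0.1056 g/s × 31.56 = 3.332 t/yr.

3.33 t/yr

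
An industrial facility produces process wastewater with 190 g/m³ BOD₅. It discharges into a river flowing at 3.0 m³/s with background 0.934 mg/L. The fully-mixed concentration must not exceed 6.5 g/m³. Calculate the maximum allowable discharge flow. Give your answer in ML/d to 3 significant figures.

Mass balance at complete mixing: C_std·(Q_w + Q_r) = Q_w·C_e + Q_r·C_b.
Rearranging, Q_w = Q_r·(C_std − C_b)/(C_e − C_std) = 3.0·(6.5 − 0.934) / (190 − 6.5) = 0.091 m³/s.
= 7.862 ML/d.

7.86 ML/d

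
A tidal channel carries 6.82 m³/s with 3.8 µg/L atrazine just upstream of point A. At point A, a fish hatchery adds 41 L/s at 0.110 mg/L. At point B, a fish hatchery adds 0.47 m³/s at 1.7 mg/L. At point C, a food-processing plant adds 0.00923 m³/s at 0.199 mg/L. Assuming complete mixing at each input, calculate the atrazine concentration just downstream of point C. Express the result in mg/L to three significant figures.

3.8 µg/L = 0.0038 mg/L.
41 L/s = 0.041 m³/s.
After input A: C = (6.82·0.0038 + 0.041·0.11) / 6.861 = 0.004435 mg/L.
After input B: C = (6.861·0.004435 + 0.47·1.7) / 7.331 = 0.1131 mg/L.
After input C: C = (7.331·0.1131 + 0.00923·0.199) / 7.34 = 0.1132 mg/L.

0.113 mg/L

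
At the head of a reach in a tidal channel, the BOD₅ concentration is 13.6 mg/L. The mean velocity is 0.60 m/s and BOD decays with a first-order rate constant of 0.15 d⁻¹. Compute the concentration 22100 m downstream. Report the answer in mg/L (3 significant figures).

12.8 mg/L

Travel time t = 22100 m / 0.60 m/s = 2.21e+04/0.60 = 3.683e+04 s = 0.4263 d.
First-order decay: C = 13.6·exp(−0.15·0.4263) = 13.6·0.9381 = 12.76 mg/L.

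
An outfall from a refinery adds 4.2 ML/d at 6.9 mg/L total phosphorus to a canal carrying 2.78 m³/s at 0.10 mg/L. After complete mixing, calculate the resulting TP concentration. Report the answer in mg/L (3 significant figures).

0.217 mg/L

4.2 ML/d = 0.04861 m³/s.
By mass balance at complete mixing, C = (0.04861·6.9 + 2.78·0.1) / (0.04861 + 2.78) = 0.6134/2.829 = 0.2169 mg/L.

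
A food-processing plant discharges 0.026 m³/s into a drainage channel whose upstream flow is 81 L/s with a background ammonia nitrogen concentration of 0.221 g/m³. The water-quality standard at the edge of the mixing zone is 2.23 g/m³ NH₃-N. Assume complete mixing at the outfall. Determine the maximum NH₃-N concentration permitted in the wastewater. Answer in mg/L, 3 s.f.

81 L/s = 0.081 m³/s.
Mass balance: 2.23·0.107 = 0.026·Cₑ + 0.081·0.221.
Cₑ = (0.2386 − 0.0179) / 0.026 = 8.489 mg/L.

8.49 mg/L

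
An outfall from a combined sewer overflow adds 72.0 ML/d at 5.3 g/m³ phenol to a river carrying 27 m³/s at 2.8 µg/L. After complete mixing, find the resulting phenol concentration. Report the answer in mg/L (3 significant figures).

72.0 ML/d = 0.8333 m³/s.
2.8 µg/L = 0.0028 mg/L.
Conservation of mass across the mixing zone: C = (0.8333·5.3 + 27·0.0028) / (0.8333 + 27) = 4.492/27.83 = 0.1614 mg/L.

0.161 mg/L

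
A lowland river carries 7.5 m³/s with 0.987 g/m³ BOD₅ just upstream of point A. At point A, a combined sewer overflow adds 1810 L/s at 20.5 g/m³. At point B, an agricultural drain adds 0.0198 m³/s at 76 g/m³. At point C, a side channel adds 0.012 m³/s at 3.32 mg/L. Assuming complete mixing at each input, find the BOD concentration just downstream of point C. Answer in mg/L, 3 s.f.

4.93 mg/L

1810 L/s = 1.81 m³/s.
After input A: C = (7.5·0.987 + 1.81·20.5) / 9.31 = 4.781 mg/L.
After input B: C = (9.31·4.781 + 0.0198·76) / 9.33 = 4.932 mg/L.
After input C: C = (9.33·4.932 + 0.012·3.32) / 9.342 = 4.93 mg/L.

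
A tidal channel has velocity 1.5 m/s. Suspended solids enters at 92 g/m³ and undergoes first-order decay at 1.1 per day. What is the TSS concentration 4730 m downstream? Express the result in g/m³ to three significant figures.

88.4 g/m³

Travel time t = 4730 m / 1.5 m/s = 4730/1.5 = 3153 s = 0.0365 d.
First-order decay: C = 92·exp(−1.1·0.0365) = 92·0.9606 = 88.38 g/m³.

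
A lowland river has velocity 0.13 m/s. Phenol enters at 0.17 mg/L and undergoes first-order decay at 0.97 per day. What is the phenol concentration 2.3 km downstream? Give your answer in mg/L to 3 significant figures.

0.139 mg/L

Travel time t = 2.3 km / 0.13 m/s = 2300/0.13 = 1.769e+04 s = 0.2048 d.
First-order decay: C = 0.17·exp(−0.97·0.2048) = 0.17·0.8199 = 0.1394 mg/L.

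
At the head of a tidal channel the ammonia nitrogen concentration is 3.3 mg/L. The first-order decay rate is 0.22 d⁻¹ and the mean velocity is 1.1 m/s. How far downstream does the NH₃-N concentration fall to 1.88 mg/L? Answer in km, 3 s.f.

243 km

From C = C₀·e^(−kt), t = ln(C₀/C)/k = ln(3.3/1.88)/0.22 = 0.5627/0.22 = 2.558 d.
Distance = v·t = 1.1 m/s × 2.21e+05 s = 2.431e+05 m = 243.1 km.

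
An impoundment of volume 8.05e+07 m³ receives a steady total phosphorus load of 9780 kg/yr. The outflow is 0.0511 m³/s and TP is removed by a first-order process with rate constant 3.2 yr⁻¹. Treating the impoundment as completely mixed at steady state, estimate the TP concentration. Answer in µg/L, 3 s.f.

37.7 µg/L

Outflow Q = 0.0511 m³/s × 3.156e+07 s/yr = 1.613e+06 m³/yr.
Steady-state CSTR mass balance: W = Q·C + k·V·C, so C = W/(Q + kV).
Q + kV = 1.613e+06 + 3.2·8.05e+07 = 2.592e+08 m³/yr.
C = 9780/2.592e+08 = 3.773e-05 kg/m³ = 0.03773 mg/L = 37.73 µg/L.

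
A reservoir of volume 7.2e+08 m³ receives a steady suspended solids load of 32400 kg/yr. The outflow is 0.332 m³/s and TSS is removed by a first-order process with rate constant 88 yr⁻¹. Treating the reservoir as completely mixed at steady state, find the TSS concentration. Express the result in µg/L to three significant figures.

Outflow Q = 0.332 m³/s × 3.156e+07 s/yr = 1.048e+07 m³/yr.
Steady-state CSTR mass balance: W = Q·C + k·V·C, so C = W/(Q + kV).
Q + kV = 1.048e+07 + 88·7.2e+08 = 6.337e+10 m³/yr.
C = 32400/6.337e+10 = 5.113e-07 kg/m³ = 0.0005113 mg/L = 0.5113 µg/L.

0.511 µg/L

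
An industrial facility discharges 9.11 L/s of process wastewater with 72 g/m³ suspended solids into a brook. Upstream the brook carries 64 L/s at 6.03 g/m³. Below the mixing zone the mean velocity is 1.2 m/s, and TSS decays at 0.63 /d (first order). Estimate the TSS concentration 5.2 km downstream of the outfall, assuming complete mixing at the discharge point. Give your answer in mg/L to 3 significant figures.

13.8 mg/L

9.11 L/s = 0.00911 m³/s.
64 L/s = 0.064 m³/s.
After complete mixing, C₀ = (0.00911·72 + 0.064·6.03) / 0.07311 = 14.25 mg/L.
Travel time t = 5200 m / 1.2 m/s = 4333 s = 0.05015 d.
C = 14.25·exp(−0.63·0.05015) = 14.25·0.9689 = 13.81 mg/L.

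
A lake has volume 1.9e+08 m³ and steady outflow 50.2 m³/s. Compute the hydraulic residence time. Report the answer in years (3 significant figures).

0.120 yr

Q = 50.2 m³/s × 3.156e+07 s/yr = 1.584e+09 m³/yr.
Hydraulic residence time τ = V/Q = 1.9e+08/1.584e+09 = 0.1199 yr.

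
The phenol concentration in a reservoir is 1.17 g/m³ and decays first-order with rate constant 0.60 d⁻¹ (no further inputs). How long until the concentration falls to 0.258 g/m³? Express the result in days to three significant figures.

2.52 d

t = ln(C₀/C)/k = ln(1.17/0.258)/0.60 = 1.512/0.60 = 2.52 d.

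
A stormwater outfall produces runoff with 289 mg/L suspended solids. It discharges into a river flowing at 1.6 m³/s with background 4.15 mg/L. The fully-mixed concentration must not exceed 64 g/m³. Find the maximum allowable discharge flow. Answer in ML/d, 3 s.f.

36.8 ML/d

Mass balance at complete mixing: C_std·(Q_w + Q_r) = Q_w·C_e + Q_r·C_b.
Rearranging, Q_w = Q_r·(C_std − C_b)/(C_e − C_std) = 1.6·(64 − 4.15) / (289 − 64) = 0.4256 m³/s.
= 36.77 ML/d.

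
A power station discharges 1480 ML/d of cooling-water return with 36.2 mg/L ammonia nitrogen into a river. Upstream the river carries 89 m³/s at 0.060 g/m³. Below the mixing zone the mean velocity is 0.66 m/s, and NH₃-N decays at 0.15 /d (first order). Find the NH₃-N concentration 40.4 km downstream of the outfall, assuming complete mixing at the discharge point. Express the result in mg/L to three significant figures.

1480 ML/d = 17.13 m³/s.
After complete mixing, C₀ = (17.13·36.2 + 89·0.06) / 106.1 = 5.893 mg/L.
Travel time t = 4.04e+04 m / 0.66 m/s = 6.121e+04 s = 0.7085 d.
C = 5.893·exp(−0.15·0.7085) = 5.893·0.8992 = 5.299 mg/L.

5.30 mg/L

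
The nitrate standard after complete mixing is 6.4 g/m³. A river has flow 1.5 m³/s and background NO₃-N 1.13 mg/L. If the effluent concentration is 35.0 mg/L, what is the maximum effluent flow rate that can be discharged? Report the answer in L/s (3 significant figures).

276 L/s

Mass balance at complete mixing: C_std·(Q_w + Q_r) = Q_w·C_e + Q_r·C_b.
Rearranging, Q_w = Q_r·(C_std − C_b)/(C_e − C_std) = 1.5·(6.4 − 1.13) / (35 − 6.4) = 0.2764 m³/s.
= 276.4 L/s.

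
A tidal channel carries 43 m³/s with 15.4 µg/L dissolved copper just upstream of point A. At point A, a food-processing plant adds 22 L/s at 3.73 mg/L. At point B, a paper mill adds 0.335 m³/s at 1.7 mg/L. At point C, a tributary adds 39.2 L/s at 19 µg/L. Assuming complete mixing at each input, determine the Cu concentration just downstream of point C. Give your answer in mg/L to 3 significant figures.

0.0303 mg/L

15.4 µg/L = 0.0154 mg/L.
22 L/s = 0.022 m³/s.
After input A: C = (43·0.0154 + 0.022·3.73) / 43.02 = 0.0173 mg/L.
After input B: C = (43.02·0.0173 + 0.335·1.7) / 43.36 = 0.0303 mg/L.
39.2 L/s = 0.0392 m³/s.
19 µg/L = 0.019 mg/L.
After input C: C = (43.36·0.0303 + 0.0392·0.019) / 43.4 = 0.03029 mg/L.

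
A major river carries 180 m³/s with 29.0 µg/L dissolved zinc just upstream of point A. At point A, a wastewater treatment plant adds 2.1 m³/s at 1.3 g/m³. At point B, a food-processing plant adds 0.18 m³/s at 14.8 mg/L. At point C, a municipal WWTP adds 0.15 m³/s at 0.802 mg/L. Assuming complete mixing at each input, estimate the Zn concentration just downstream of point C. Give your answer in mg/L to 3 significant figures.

29.0 µg/L = 0.029 mg/L.
After input A: C = (180·0.029 + 2.1·1.3) / 182.1 = 0.04366 mg/L.
After input B: C = (182.1·0.04366 + 0.18·14.8) / 182.3 = 0.05823 mg/L.
After input C: C = (182.3·0.05823 + 0.15·0.802) / 182.4 = 0.05884 mg/L.

0.0588 mg/L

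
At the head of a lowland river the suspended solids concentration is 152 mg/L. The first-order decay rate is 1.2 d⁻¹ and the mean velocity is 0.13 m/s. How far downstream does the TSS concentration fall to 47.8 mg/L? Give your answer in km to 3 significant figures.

10.8 km

From C = C₀·e^(−kt), t = ln(C₀/C)/k = ln(152/47.8)/1.2 = 1.157/1.2 = 0.964 d.
Distance = v·t = 0.13 m/s × 8.329e+04 s = 1.083e+04 m = 10.83 km.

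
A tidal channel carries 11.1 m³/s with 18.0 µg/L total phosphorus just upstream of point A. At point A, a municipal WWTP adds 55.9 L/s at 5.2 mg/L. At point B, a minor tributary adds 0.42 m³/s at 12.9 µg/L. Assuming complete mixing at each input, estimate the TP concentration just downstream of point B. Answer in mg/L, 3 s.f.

18.0 µg/L = 0.018 mg/L.
55.9 L/s = 0.0559 m³/s.
After input A: C = (11.1·0.018 + 0.0559·5.2) / 11.16 = 0.04397 mg/L.
12.9 µg/L = 0.0129 mg/L.
After input B: C = (11.16·0.04397 + 0.42·0.0129) / 11.58 = 0.04284 mg/L.

0.0428 mg/L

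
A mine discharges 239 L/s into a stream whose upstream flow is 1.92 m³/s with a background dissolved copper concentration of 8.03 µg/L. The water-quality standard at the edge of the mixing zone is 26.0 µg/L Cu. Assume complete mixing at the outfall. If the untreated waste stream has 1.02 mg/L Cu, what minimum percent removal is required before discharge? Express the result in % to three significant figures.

239 L/s = 0.239 m³/s.
8.03 µg/L = 0.00803 mg/L.
26.0 µg/L = 0.026 mg/L.
Mass balance: 0.026·2.159 = 0.239·Cₑ + 1.92·0.00803.
Cₑ = (0.05613 − 0.01542) / 0.239 = 0.1704 mg/L.
Required removal = 1 − 0.1704/1.02 = 83.3 %.

83.3 %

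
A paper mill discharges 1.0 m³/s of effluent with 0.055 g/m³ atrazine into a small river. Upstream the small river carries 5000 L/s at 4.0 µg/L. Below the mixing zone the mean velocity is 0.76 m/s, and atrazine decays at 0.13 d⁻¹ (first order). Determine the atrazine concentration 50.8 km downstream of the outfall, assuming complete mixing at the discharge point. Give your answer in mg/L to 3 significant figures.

5000 L/s = 5 m³/s.
4.0 µg/L = 0.004 mg/L.
After complete mixing, C₀ = (1·0.055 + 5·0.004) / 6 = 0.0125 mg/L.
Travel time t = 5.08e+04 m / 0.76 m/s = 6.684e+04 s = 0.7736 d.
C = 0.0125·exp(−0.13·0.7736) = 0.0125·0.9043 = 0.0113 mg/L.

0.0113 mg/L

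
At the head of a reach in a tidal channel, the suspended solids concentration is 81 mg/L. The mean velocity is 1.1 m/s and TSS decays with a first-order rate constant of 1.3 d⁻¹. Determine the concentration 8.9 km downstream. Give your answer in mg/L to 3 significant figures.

71.7 mg/L

Travel time t = 8.9 km / 1.1 m/s = 8900/1.1 = 8091 s = 0.09364 d.
First-order decay: C = 81·exp(−1.3·0.09364) = 81·0.8854 = 71.72 mg/L.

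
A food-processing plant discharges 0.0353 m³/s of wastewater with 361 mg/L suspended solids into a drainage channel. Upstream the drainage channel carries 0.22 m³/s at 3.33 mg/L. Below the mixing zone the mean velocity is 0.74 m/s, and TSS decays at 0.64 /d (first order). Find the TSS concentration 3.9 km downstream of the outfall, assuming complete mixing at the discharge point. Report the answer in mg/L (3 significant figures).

50.8 mg/L

After complete mixing, C₀ = (0.0353·361 + 0.22·3.33) / 0.2553 = 52.78 mg/L.
Travel time t = 3900 m / 0.74 m/s = 5270 s = 0.061 d.
C = 52.78·exp(−0.64·0.061) = 52.78·0.9617 = 50.76 mg/L.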